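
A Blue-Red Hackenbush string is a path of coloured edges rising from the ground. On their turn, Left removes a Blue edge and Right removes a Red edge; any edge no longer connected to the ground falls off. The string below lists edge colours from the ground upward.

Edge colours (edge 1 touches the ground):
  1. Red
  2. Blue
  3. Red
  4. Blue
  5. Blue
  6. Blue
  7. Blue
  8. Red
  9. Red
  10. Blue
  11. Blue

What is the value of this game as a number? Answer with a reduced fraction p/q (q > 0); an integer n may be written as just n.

value(R) = { — | 0 } — -1
value(RB) = { -1 | 0 } — -1/2
value(RBR) = { -1 | -1/2; 0 } — -3/4
value(RBRB) = { -1; -3/4 | -1/2; 0 } — -5/8
value(RBRBB) = { -1; -3/4; -5/8 | -1/2; 0 } — -9/16
value(RBRBBB) = { -1; -3/4; -5/8; -9/16 | -1/2; 0 } — -17/32
value(RBRBBBB) = { -1; -3/4; -5/8; -9/16; -17/32 | -1/2; 0 } — -33/64
value(RBRBBBBR) = { -1; -3/4; -5/8; -9/16; -17/32 | -33/64; -1/2; 0 } — -67/128
value(RBRBBBBRR) = { -1; -3/4; -5/8; -9/16; -17/32 | -67/128; -33/64; -1/2; 0 } — -135/256
value(RBRBBBBRRB) = { -1; -3/4; -5/8; -9/16; -17/32; -135/256 | -67/128; -33/64; -1/2; 0 } — -269/512
value(RBRBBBBRRBB) = { -1; -3/4; -5/8; -9/16; -17/32; -135/256; -269/512 | -67/128; -33/64; -1/2; 0 } — -537/1024

-537/1024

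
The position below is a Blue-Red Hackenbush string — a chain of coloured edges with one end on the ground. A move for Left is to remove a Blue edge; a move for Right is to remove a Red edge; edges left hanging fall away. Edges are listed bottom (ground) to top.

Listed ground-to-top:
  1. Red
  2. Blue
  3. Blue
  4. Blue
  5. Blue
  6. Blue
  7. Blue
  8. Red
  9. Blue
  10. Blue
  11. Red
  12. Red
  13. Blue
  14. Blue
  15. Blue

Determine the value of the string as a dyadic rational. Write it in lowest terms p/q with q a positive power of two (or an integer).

Build v(s[:k]) for k = 1..15, string s = Red Blue Blue Blue Blue Blue Blue Red Blue Blue Red Red Blue Blue Blue.
v_1 [R]  L=[none]  R=[0]  ⇒ -1
v_2 [RB]  L=[-1]  R=[0]  ⇒ -1/2
v_3 [RBB]  L=[-1 -1/2]  R=[0]  ⇒ -1/4
v_4 [RBBB]  L=[-1 -1/2 -1/4]  R=[0]  ⇒ -1/8
v_5 [RBBBB]  L=[-1 -1/2 -1/4 -1/8]  R=[0]  ⇒ -1/16
v_6 [RBBBBB]  L=[-1 -1/2 -1/4 -1/8 -1/16]  R=[0]  ⇒ -1/32
v_7 [RBBBBBB]  L=[-1 -1/2 -1/4 -1/8 -1/16 -1/32]  R=[0]  ⇒ -1/64
v_8 [RBBBBBBR]  L=[-1 -1/2 -1/4 -1/8 -1/16 -1/32]  R=[-1/64 0]  ⇒ -3/128
v_9 [RBBBBBBRB]  L=[-1 -1/2 -1/4 -1/8 -1/16 -1/32 -3/128]  R=[-1/64 0]  ⇒ -5/256
v_10 [RBBBBBBRBB]  L=[-1 -1/2 -1/4 -1/8 -1/16 -1/32 -3/128 -5/256]  R=[-1/64 0]  ⇒ -9/512
v_11 [RBBBBBBRBBR]  L=[-1 -1/2 -1/4 -1/8 -1/16 -1/32 -3/128 -5/256]  R=[-9/512 -1/64 0]  ⇒ -19/1024
v_12 [RBBBBBBRBBRR]  L=[-1 -1/2 -1/4 -1/8 -1/16 -1/32 -3/128 -5/256]  R=[-19/1024 -9/512 -1/64 0]  ⇒ -39/2048
v_13 [RBBBBBBRBBRRB]  L=[-1 -1/2 -1/4 -1/8 -1/16 -1/32 -3/128 -5/256 -39/2048]  R=[-19/1024 -9/512 -1/64 0]  ⇒ -77/4096
v_14 [RBBBBBBRBBRRBB]  L=[-1 -1/2 -1/4 -1/8 -1/16 -1/32 -3/128 -5/256 -39/2048 -77/4096]  R=[-19/1024 -9/512 -1/64 0]  ⇒ -153/8192
v_15 [RBBBBBBRBBRRBBB]  L=[-1 -1/2 -1/4 -1/8 -1/16 -1/32 -3/128 -5/256 -39/2048 -77/4096 -153/8192]  R=[-19/1024 -9/512 -1/64 0]  ⇒ -305/16384

-305/16384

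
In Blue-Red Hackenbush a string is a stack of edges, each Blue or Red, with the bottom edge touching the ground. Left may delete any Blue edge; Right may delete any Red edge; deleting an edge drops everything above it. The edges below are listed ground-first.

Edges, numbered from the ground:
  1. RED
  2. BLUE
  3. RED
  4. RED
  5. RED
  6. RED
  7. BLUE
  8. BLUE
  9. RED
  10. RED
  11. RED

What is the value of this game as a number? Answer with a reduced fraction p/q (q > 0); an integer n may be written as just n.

-975/1024

v(R) = { — | 0 } — -1
v(RB) = { -1 | 0 } — -1/2
v(RBR) = { -1 | -1/2,0 } — -3/4
v(RBRR) = { -1 | -3/4,-1/2,0 } — -7/8
v(RBRRR) = { -1 | -7/8,-3/4,-1/2,0 } — -15/16
v(RBRRRR) = { -1 | -15/16,-7/8,-3/4,-1/2,0 } — -31/32
v(RBRRRRB) = { -1,-31/32 | -15/16,-7/8,-3/4,-1/2,0 } — -61/64
v(RBRRRRBB) = { -1,-31/32,-61/64 | -15/16,-7/8,-3/4,-1/2,0 } — -121/128
v(RBRRRRBBR) = { -1,-31/32,-61/64 | -121/128,-15/16,-7/8,-3/4,-1/2,0 } — -243/256
v(RBRRRRBBRR) = { -1,-31/32,-61/64 | -243/256,-121/128,-15/16,-7/8,-3/4,-1/2,0 } — -487/512
v(RBRRRRBBRRR) = { -1,-31/32,-61/64 | -487/512,-243/256,-121/128,-15/16,-7/8,-3/4,-1/2,0 } — -975/1024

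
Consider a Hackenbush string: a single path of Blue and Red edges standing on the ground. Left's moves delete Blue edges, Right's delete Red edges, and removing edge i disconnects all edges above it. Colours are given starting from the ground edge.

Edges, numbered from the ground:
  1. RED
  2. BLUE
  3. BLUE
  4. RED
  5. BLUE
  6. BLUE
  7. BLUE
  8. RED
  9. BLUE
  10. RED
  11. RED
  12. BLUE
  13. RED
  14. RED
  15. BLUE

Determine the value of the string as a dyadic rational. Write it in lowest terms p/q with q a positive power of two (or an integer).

-4461/16384

R: Left { none }, Right { 0 } => simplest -1
RB: Left { -1 }, Right { 0 } => simplest -1/2
RBB: Left { -1,-1/2 }, Right { 0 } => simplest -1/4
RBBR: Left { -1,-1/2 }, Right { -1/4,0 } => simplest -3/8
RBBRB: Left { -1,-1/2,-3/8 }, Right { -1/4,0 } => simplest -5/16
RBBRBB: Left { -1,-1/2,-3/8,-5/16 }, Right { -1/4,0 } => simplest -9/32
RBBRBBB: Left { -1,-1/2,-3/8,-5/16,-9/32 }, Right { -1/4,0 } => simplest -17/64
RBBRBBBR: Left { -1,-1/2,-3/8,-5/16,-9/32 }, Right { -17/64,-1/4,0 } => simplest -35/128
RBBRBBBRB: Left { -1,-1/2,-3/8,-5/16,-9/32,-35/128 }, Right { -17/64,-1/4,0 } => simplest -69/256
RBBRBBBRBR: Left { -1,-1/2,-3/8,-5/16,-9/32,-35/128 }, Right { -69/256,-17/64,-1/4,0 } => simplest -139/512
RBBRBBBRBRR: Left { -1,-1/2,-3/8,-5/16,-9/32,-35/128 }, Right { -139/512,-69/256,-17/64,-1/4,0 } => simplest -279/1024
RBBRBBBRBRRB: Left { -1,-1/2,-3/8,-5/16,-9/32,-35/128,-279/1024 }, Right { -139/512,-69/256,-17/64,-1/4,0 } => simplest -557/2048
RBBRBBBRBRRBR: Left { -1,-1/2,-3/8,-5/16,-9/32,-35/128,-279/1024 }, Right { -557/2048,-139/512,-69/256,-17/64,-1/4,0 } => simplest -1115/4096
RBBRBBBRBRRBRR: Left { -1,-1/2,-3/8,-5/16,-9/32,-35/128,-279/1024 }, Right { -1115/4096,-557/2048,-139/512,-69/256,-17/64,-1/4,0 } => simplest -2231/8192
RBBRBBBRBRRBRRB: Left { -1,-1/2,-3/8,-5/16,-9/32,-35/128,-279/1024,-2231/8192 }, Right { -1115/4096,-557/2048,-139/512,-69/256,-17/64,-1/4,0 } => simplest -4461/16384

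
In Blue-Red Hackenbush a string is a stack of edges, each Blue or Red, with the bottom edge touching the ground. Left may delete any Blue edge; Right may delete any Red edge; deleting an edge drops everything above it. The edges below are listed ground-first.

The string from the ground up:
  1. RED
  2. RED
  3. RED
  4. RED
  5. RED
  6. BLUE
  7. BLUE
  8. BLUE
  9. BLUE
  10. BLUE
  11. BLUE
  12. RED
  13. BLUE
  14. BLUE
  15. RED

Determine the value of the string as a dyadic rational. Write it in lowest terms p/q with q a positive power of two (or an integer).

-4115/1024

Recurse on prefixes of the 15-edge string RED RED RED RED RED BLUE BLUE BLUE BLUE BLUE BLUE RED BLUE BLUE RED:
edge 1 of 15 (RED): { — | 0 } — -1
edge 2 of 15 (RED): { — | -1 0 } — -2
edge 3 of 15 (RED): { — | -2 -1 0 } — -3
edge 4 of 15 (RED): { — | -3 -2 -1 0 } — -4
edge 5 of 15 (RED): { — | -4 -3 -2 -1 0 } — -5
edge 6 of 15 (BLUE): { -5 | -4 -3 -2 -1 0 } — -9/2
edge 7 of 15 (BLUE): { -5 -9/2 | -4 -3 -2 -1 0 } — -17/4
edge 8 of 15 (BLUE): { -5 -9/2 -17/4 | -4 -3 -2 -1 0 } — -33/8
edge 9 of 15 (BLUE): { -5 -9/2 -17/4 -33/8 | -4 -3 -2 -1 0 } — -65/16
edge 10 of 15 (BLUE): { -5 -9/2 -17/4 -33/8 -65/16 | -4 -3 -2 -1 0 } — -129/32
edge 11 of 15 (BLUE): { -5 -9/2 -17/4 -33/8 -65/16 -129/32 | -4 -3 -2 -1 0 } — -257/64
edge 12 of 15 (RED): { -5 -9/2 -17/4 -33/8 -65/16 -129/32 | -257/64 -4 -3 -2 -1 0 } — -515/128
edge 13 of 15 (BLUE): { -5 -9/2 -17/4 -33/8 -65/16 -129/32 -515/128 | -257/64 -4 -3 -2 -1 0 } — -1029/256
edge 14 of 15 (BLUE): { -5 -9/2 -17/4 -33/8 -65/16 -129/32 -515/128 -1029/256 | -257/64 -4 -3 -2 -1 0 } — -2057/512
edge 15 of 15 (RED): { -5 -9/2 -17/4 -33/8 -65/16 -129/32 -515/128 -1029/256 | -2057/512 -257/64 -4 -3 -2 -1 0 } — -4115/1024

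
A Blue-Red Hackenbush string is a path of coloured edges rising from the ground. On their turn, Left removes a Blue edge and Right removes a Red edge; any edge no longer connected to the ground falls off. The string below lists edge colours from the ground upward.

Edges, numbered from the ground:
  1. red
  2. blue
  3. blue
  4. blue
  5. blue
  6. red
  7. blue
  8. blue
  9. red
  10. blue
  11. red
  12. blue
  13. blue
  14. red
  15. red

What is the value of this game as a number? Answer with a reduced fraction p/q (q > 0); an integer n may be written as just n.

Recurse on prefixes of the 15-edge string red blue blue blue blue red blue blue red blue red blue blue red red:
r: Left { — }, Right { 0 } => simplest -1
rb: Left { -1 }, Right { 0 } => simplest -1/2
rbb: Left { -1; -1/2 }, Right { 0 } => simplest -1/4
rbbb: Left { -1; -1/2; -1/4 }, Right { 0 } => simplest -1/8
rbbbb: Left { -1; -1/2; -1/4; -1/8 }, Right { 0 } => simplest -1/16
rbbbbr: Left { -1; -1/2; -1/4; -1/8 }, Right { -1/16; 0 } => simplest -3/32
rbbbbrb: Left { -1; -1/2; -1/4; -1/8; -3/32 }, Right { -1/16; 0 } => simplest -5/64
rbbbbrbb: Left { -1; -1/2; -1/4; -1/8; -3/32; -5/64 }, Right { -1/16; 0 } => simplest -9/128
rbbbbrbbr: Left { -1; -1/2; -1/4; -1/8; -3/32; -5/64 }, Right { -9/128; -1/16; 0 } => simplest -19/256
rbbbbrbbrb: Left { -1; -1/2; -1/4; -1/8; -3/32; -5/64; -19/256 }, Right { -9/128; -1/16; 0 } => simplest -37/512
rbbbbrbbrbr: Left { -1; -1/2; -1/4; -1/8; -3/32; -5/64; -19/256 }, Right { -37/512; -9/128; -1/16; 0 } => simplest -75/1024
rbbbbrbbrbrb: Left { -1; -1/2; -1/4; -1/8; -3/32; -5/64; -19/256; -75/1024 }, Right { -37/512; -9/128; -1/16; 0 } => simplest -149/2048
rbbbbrbbrbrbb: Left { -1; -1/2; -1/4; -1/8; -3/32; -5/64; -19/256; -75/1024; -149/2048 }, Right { -37/512; -9/128; -1/16; 0 } => simplest -297/4096
rbbbbrbbrbrbbr: Left { -1; -1/2; -1/4; -1/8; -3/32; -5/64; -19/256; -75/1024; -149/2048 }, Right { -297/4096; -37/512; -9/128; -1/16; 0 } => simplest -595/8192
rbbbbrbbrbrbbrr: Left { -1; -1/2; -1/4; -1/8; -3/32; -5/64; -19/256; -75/1024; -149/2048 }, Right { -595/8192; -297/4096; -37/512; -9/128; -1/16; 0 } => simplest -1191/16384

-1191/16384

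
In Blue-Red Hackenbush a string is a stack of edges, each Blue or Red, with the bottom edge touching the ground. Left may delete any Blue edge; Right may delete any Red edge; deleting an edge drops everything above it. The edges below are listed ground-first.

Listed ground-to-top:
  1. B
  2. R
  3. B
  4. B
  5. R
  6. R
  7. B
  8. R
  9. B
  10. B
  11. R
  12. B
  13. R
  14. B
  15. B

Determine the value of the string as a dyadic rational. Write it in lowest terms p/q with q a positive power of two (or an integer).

step 1: add B to get B; options L={ 0 } R={ ∅ } gives 1
step 2: add R to get BR; options L={ 0 } R={ 1 } gives 1/2
step 3: add B to get BRB; options L={ 0, 1/2 } R={ 1 } gives 3/4
step 4: add B to get BRBB; options L={ 0, 1/2, 3/4 } R={ 1 } gives 7/8
step 5: add R to get BRBBR; options L={ 0, 1/2, 3/4 } R={ 7/8, 1 } gives 13/16
step 6: add R to get BRBBRR; options L={ 0, 1/2, 3/4 } R={ 13/16, 7/8, 1 } gives 25/32
step 7: add B to get BRBBRRB; options L={ 0, 1/2, 3/4, 25/32 } R={ 13/16, 7/8, 1 } gives 51/64
step 8: add R to get BRBBRRBR; options L={ 0, 1/2, 3/4, 25/32 } R={ 51/64, 13/16, 7/8, 1 } gives 101/128
step 9: add B to get BRBBRRBRB; options L={ 0, 1/2, 3/4, 25/32, 101/128 } R={ 51/64, 13/16, 7/8, 1 } gives 203/256
step 10: add B to get BRBBRRBRBB; options L={ 0, 1/2, 3/4, 25/32, 101/128, 203/256 } R={ 51/64, 13/16, 7/8, 1 } gives 407/512
step 11: add R to get BRBBRRBRBBR; options L={ 0, 1/2, 3/4, 25/32, 101/128, 203/256 } R={ 407/512, 51/64, 13/16, 7/8, 1 } gives 813/1024
step 12: add B to get BRBBRRBRBBRB; options L={ 0, 1/2, 3/4, 25/32, 101/128, 203/256, 813/1024 } R={ 407/512, 51/64, 13/16, 7/8, 1 } gives 1627/2048
step 13: add R to get BRBBRRBRBBRBR; options L={ 0, 1/2, 3/4, 25/32, 101/128, 203/256, 813/1024 } R={ 1627/2048, 407/512, 51/64, 13/16, 7/8, 1 } gives 3253/4096
step 14: add B to get BRBBRRBRBBRBRB; options L={ 0, 1/2, 3/4, 25/32, 101/128, 203/256, 813/1024, 3253/4096 } R={ 1627/2048, 407/512, 51/64, 13/16, 7/8, 1 } gives 6507/8192
step 15: add B to get BRBBRRBRBBRBRBB; options L={ 0, 1/2, 3/4, 25/32, 101/128, 203/256, 813/1024, 3253/4096, 6507/8192 } R={ 1627/2048, 407/512, 51/64, 13/16, 7/8, 1 } gives 13015/16384

13015/16384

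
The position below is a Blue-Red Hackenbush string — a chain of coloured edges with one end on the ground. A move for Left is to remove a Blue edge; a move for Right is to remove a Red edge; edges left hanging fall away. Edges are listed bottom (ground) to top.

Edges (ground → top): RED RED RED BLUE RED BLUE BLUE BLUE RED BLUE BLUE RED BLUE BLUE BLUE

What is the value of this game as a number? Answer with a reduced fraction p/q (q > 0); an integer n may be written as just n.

Recurse on prefixes of the 15-edge string RED RED RED BLUE RED BLUE BLUE BLUE RED BLUE BLUE RED BLUE BLUE BLUE:
R: Left { ∅ }, Right { 0 } — simplest -1
RR: Left { ∅ }, Right { -1, 0 } — simplest -2
RRR: Left { ∅ }, Right { -2, -1, 0 } — simplest -3
RRRB: Left { -3 }, Right { -2, -1, 0 } — simplest -5/2
RRRBR: Left { -3 }, Right { -5/2, -2, -1, 0 } — simplest -11/4
RRRBRB: Left { -3, -11/4 }, Right { -5/2, -2, -1, 0 } — simplest -21/8
RRRBRBB: Left { -3, -11/4, -21/8 }, Right { -5/2, -2, -1, 0 } — simplest -41/16
RRRBRBBB: Left { -3, -11/4, -21/8, -41/16 }, Right { -5/2, -2, -1, 0 } — simplest -81/32
RRRBRBBBR: Left { -3, -11/4, -21/8, -41/16 }, Right { -81/32, -5/2, -2, -1, 0 } — simplest -163/64
RRRBRBBBRB: Left { -3, -11/4, -21/8, -41/16, -163/64 }, Right { -81/32, -5/2, -2, -1, 0 } — simplest -325/128
RRRBRBBBRBB: Left { -3, -11/4, -21/8, -41/16, -163/64, -325/128 }, Right { -81/32, -5/2, -2, -1, 0 } — simplest -649/256
RRRBRBBBRBBR: Left { -3, -11/4, -21/8, -41/16, -163/64, -325/128 }, Right { -649/256, -81/32, -5/2, -2, -1, 0 } — simplest -1299/512
RRRBRBBBRBBRB: Left { -3, -11/4, -21/8, -41/16, -163/64, -325/128, -1299/512 }, Right { -649/256, -81/32, -5/2, -2, -1, 0 } — simplest -2597/1024
RRRBRBBBRBBRBB: Left { -3, -11/4, -21/8, -41/16, -163/64, -325/128, -1299/512, -2597/1024 }, Right { -649/256, -81/32, -5/2, -2, -1, 0 } — simplest -5193/2048
RRRBRBBBRBBRBBB: Left { -3, -11/4, -21/8, -41/16, -163/64, -325/128, -1299/512, -2597/1024, -5193/2048 }, Right { -649/256, -81/32, -5/2, -2, -1, 0 } — simplest -10385/4096

-10385/4096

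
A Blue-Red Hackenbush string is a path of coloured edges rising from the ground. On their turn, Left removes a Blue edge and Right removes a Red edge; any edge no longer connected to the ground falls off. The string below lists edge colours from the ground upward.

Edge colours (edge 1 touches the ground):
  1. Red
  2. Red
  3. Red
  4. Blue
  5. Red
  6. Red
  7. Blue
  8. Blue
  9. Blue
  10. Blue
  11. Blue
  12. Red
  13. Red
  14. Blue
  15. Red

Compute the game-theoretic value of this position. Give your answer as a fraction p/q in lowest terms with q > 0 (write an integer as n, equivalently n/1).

-11291/4096

Build g(s[:k]) for k = 1..15, string s = Red Red Red Blue Red Red Blue Blue Blue Blue Blue Red Red Blue Red.
1 of 15 · R · max L −∞ · min R 0 ⇒ -1
2 of 15 · RR · max L −∞ · min R -1 ⇒ -2
3 of 15 · RRR · max L −∞ · min R -2 ⇒ -3
4 of 15 · RRRB · max L -3 · min R -2 ⇒ -5/2
5 of 15 · RRRBR · max L -3 · min R -5/2 ⇒ -11/4
6 of 15 · RRRBRR · max L -3 · min R -11/4 ⇒ -23/8
7 of 15 · RRRBRRB · max L -23/8 · min R -11/4 ⇒ -45/16
8 of 15 · RRRBRRBB · max L -45/16 · min R -11/4 ⇒ -89/32
9 of 15 · RRRBRRBBB · max L -89/32 · min R -11/4 ⇒ -177/64
10 of 15 · RRRBRRBBBB · max L -177/64 · min R -11/4 ⇒ -353/128
11 of 15 · RRRBRRBBBBB · max L -353/128 · min R -11/4 ⇒ -705/256
12 of 15 · RRRBRRBBBBBR · max L -353/128 · min R -705/256 ⇒ -1411/512
13 of 15 · RRRBRRBBBBBRR · max L -353/128 · min R -1411/512 ⇒ -2823/1024
14 of 15 · RRRBRRBBBBBRRB · max L -2823/1024 · min R -1411/512 ⇒ -5645/2048
15 of 15 · RRRBRRBBBBBRRBR · max L -2823/1024 · min R -5645/2048 ⇒ -11291/4096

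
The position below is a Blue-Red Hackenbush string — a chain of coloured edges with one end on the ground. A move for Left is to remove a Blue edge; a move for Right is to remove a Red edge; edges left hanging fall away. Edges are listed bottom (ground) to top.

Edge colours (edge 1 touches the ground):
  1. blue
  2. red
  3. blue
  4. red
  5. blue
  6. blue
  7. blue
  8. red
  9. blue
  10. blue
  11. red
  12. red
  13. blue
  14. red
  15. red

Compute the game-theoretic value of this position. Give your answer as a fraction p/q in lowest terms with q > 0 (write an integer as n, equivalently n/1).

11977/16384

Prefix values for blue red blue red blue blue blue red blue blue red red blue red red via {L|R} + simplicity:
edge 1 of 15 (blue): { 0 | — } = 1
edge 2 of 15 (red): { 0 | 1 } = 1/2
edge 3 of 15 (blue): { 0; 1/2 | 1 } = 3/4
edge 4 of 15 (red): { 0; 1/2 | 3/4; 1 } = 5/8
edge 5 of 15 (blue): { 0; 1/2; 5/8 | 3/4; 1 } = 11/16
edge 6 of 15 (blue): { 0; 1/2; 5/8; 11/16 | 3/4; 1 } = 23/32
edge 7 of 15 (blue): { 0; 1/2; 5/8; 11/16; 23/32 | 3/4; 1 } = 47/64
edge 8 of 15 (red): { 0; 1/2; 5/8; 11/16; 23/32 | 47/64; 3/4; 1 } = 93/128
edge 9 of 15 (blue): { 0; 1/2; 5/8; 11/16; 23/32; 93/128 | 47/64; 3/4; 1 } = 187/256
edge 10 of 15 (blue): { 0; 1/2; 5/8; 11/16; 23/32; 93/128; 187/256 | 47/64; 3/4; 1 } = 375/512
edge 11 of 15 (red): { 0; 1/2; 5/8; 11/16; 23/32; 93/128; 187/256 | 375/512; 47/64; 3/4; 1 } = 749/1024
edge 12 of 15 (red): { 0; 1/2; 5/8; 11/16; 23/32; 93/128; 187/256 | 749/1024; 375/512; 47/64; 3/4; 1 } = 1497/2048
edge 13 of 15 (blue): { 0; 1/2; 5/8; 11/16; 23/32; 93/128; 187/256; 1497/2048 | 749/1024; 375/512; 47/64; 3/4; 1 } = 2995/4096
edge 14 of 15 (red): { 0; 1/2; 5/8; 11/16; 23/32; 93/128; 187/256; 1497/2048 | 2995/4096; 749/1024; 375/512; 47/64; 3/4; 1 } = 5989/8192
edge 15 of 15 (red): { 0; 1/2; 5/8; 11/16; 23/32; 93/128; 187/256; 1497/2048 | 5989/8192; 2995/4096; 749/1024; 375/512; 47/64; 3/4; 1 } = 11977/16384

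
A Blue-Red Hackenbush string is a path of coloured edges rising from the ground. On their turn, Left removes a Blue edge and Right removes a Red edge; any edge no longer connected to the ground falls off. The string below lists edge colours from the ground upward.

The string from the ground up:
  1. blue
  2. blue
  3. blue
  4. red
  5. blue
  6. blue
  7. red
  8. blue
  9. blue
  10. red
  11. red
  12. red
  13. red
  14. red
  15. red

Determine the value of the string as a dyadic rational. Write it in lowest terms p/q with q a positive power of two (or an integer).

11649/4096

Recurse on prefixes of the 15-edge string blue blue blue red blue blue red blue blue red red red red red red:
edge 1 of 15 (blue): { 0 | ∅ } → 1
edge 2 of 15 (blue): { 0 1 | ∅ } → 2
edge 3 of 15 (blue): { 0 1 2 | ∅ } → 3
edge 4 of 15 (red): { 0 1 2 | 3 } → 5/2
edge 5 of 15 (blue): { 0 1 2 5/2 | 3 } → 11/4
edge 6 of 15 (blue): { 0 1 2 5/2 11/4 | 3 } → 23/8
edge 7 of 15 (red): { 0 1 2 5/2 11/4 | 23/8 3 } → 45/16
edge 8 of 15 (blue): { 0 1 2 5/2 11/4 45/16 | 23/8 3 } → 91/32
edge 9 of 15 (blue): { 0 1 2 5/2 11/4 45/16 91/32 | 23/8 3 } → 183/64
edge 10 of 15 (red): { 0 1 2 5/2 11/4 45/16 91/32 | 183/64 23/8 3 } → 365/128
edge 11 of 15 (red): { 0 1 2 5/2 11/4 45/16 91/32 | 365/128 183/64 23/8 3 } → 729/256
edge 12 of 15 (red): { 0 1 2 5/2 11/4 45/16 91/32 | 729/256 365/128 183/64 23/8 3 } → 1457/512
edge 13 of 15 (red): { 0 1 2 5/2 11/4 45/16 91/32 | 1457/512 729/256 365/128 183/64 23/8 3 } → 2913/1024
edge 14 of 15 (red): { 0 1 2 5/2 11/4 45/16 91/32 | 2913/1024 1457/512 729/256 365/128 183/64 23/8 3 } → 5825/2048
edge 15 of 15 (red): { 0 1 2 5/2 11/4 45/16 91/32 | 5825/2048 2913/1024 1457/512 729/256 365/128 183/64 23/8 3 } → 11649/4096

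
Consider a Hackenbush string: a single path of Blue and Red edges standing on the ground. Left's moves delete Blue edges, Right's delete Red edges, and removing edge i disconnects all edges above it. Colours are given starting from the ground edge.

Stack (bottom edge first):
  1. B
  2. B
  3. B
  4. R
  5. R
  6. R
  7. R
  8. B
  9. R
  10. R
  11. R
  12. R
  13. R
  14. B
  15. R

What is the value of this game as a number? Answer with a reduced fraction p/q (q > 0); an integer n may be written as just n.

value_1 [B]  L=[0]  R=[·]  so 1
value_2 [BB]  L=[0 1]  R=[·]  so 2
value_3 [BBB]  L=[0 1 2]  R=[·]  so 3
value_4 [BBBR]  L=[0 1 2]  R=[3]  so 5/2
value_5 [BBBRR]  L=[0 1 2]  R=[5/2 3]  so 9/4
value_6 [BBBRRR]  L=[0 1 2]  R=[9/4 5/2 3]  so 17/8
value_7 [BBBRRRR]  L=[0 1 2]  R=[17/8 9/4 5/2 3]  so 33/16
value_8 [BBBRRRRB]  L=[0 1 2 33/16]  R=[17/8 9/4 5/2 3]  so 67/32
value_9 [BBBRRRRBR]  L=[0 1 2 33/16]  R=[67/32 17/8 9/4 5/2 3]  so 133/64
value_10 [BBBRRRRBRR]  L=[0 1 2 33/16]  R=[133/64 67/32 17/8 9/4 5/2 3]  so 265/128
value_11 [BBBRRRRBRRR]  L=[0 1 2 33/16]  R=[265/128 133/64 67/32 17/8 9/4 5/2 3]  so 529/256
value_12 [BBBRRRRBRRRR]  L=[0 1 2 33/16]  R=[529/256 265/128 133/64 67/32 17/8 9/4 5/2 3]  so 1057/512
value_13 [BBBRRRRBRRRRR]  L=[0 1 2 33/16]  R=[1057/512 529/256 265/128 133/64 67/32 17/8 9/4 5/2 3]  so 2113/1024
value_14 [BBBRRRRBRRRRRB]  L=[0 1 2 33/16 2113/1024]  R=[1057/512 529/256 265/128 133/64 67/32 17/8 9/4 5/2 3]  so 4227/2048
value_15 [BBBRRRRBRRRRRBR]  L=[0 1 2 33/16 2113/1024]  R=[4227/2048 1057/512 529/256 265/128 133/64 67/32 17/8 9/4 5/2 3]  so 8453/4096

8453/4096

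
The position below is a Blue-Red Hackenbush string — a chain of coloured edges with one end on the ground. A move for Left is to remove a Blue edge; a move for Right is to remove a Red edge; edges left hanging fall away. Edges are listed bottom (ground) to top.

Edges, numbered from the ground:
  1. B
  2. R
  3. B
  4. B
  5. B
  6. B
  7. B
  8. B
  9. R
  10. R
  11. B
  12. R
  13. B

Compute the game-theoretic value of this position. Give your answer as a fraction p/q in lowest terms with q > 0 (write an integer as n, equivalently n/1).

4043/4096

Prefix values for B R B B B B B B R R B R B via {L|R} + simplicity:
1 of 13 · B · max L 0 · min R +∞ = 1
2 of 13 · BR · max L 0 · min R 1 = 1/2
3 of 13 · BRB · max L 1/2 · min R 1 = 3/4
4 of 13 · BRBB · max L 3/4 · min R 1 = 7/8
5 of 13 · BRBBB · max L 7/8 · min R 1 = 15/16
6 of 13 · BRBBBB · max L 15/16 · min R 1 = 31/32
7 of 13 · BRBBBBB · max L 31/32 · min R 1 = 63/64
8 of 13 · BRBBBBBB · max L 63/64 · min R 1 = 127/128
9 of 13 · BRBBBBBBR · max L 63/64 · min R 127/128 = 253/256
10 of 13 · BRBBBBBBRR · max L 63/64 · min R 253/256 = 505/512
11 of 13 · BRBBBBBBRRB · max L 505/512 · min R 253/256 = 1011/1024
12 of 13 · BRBBBBBBRRBR · max L 505/512 · min R 1011/1024 = 2021/2048
13 of 13 · BRBBBBBBRRBRB · max L 2021/2048 · min R 1011/1024 = 4043/4096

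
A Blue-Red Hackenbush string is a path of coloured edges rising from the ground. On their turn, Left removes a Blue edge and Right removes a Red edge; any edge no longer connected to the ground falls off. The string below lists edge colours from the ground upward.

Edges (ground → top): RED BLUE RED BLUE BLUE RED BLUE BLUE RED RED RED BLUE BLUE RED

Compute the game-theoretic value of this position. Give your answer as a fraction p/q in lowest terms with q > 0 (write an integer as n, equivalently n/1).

-4723/8192

value(R) = { — | 0 } gives -1
value(RB) = { -1 | 0 } gives -1/2
value(RBR) = { -1 | -1/2,0 } gives -3/4
value(RBRB) = { -1,-3/4 | -1/2,0 } gives -5/8
value(RBRBB) = { -1,-3/4,-5/8 | -1/2,0 } gives -9/16
value(RBRBBR) = { -1,-3/4,-5/8 | -9/16,-1/2,0 } gives -19/32
value(RBRBBRB) = { -1,-3/4,-5/8,-19/32 | -9/16,-1/2,0 } gives -37/64
value(RBRBBRBB) = { -1,-3/4,-5/8,-19/32,-37/64 | -9/16,-1/2,0 } gives -73/128
value(RBRBBRBBR) = { -1,-3/4,-5/8,-19/32,-37/64 | -73/128,-9/16,-1/2,0 } gives -147/256
value(RBRBBRBBRR) = { -1,-3/4,-5/8,-19/32,-37/64 | -147/256,-73/128,-9/16,-1/2,0 } gives -295/512
value(RBRBBRBBRRR) = { -1,-3/4,-5/8,-19/32,-37/64 | -295/512,-147/256,-73/128,-9/16,-1/2,0 } gives -591/1024
value(RBRBBRBBRRRB) = { -1,-3/4,-5/8,-19/32,-37/64,-591/1024 | -295/512,-147/256,-73/128,-9/16,-1/2,0 } gives -1181/2048
value(RBRBBRBBRRRBB) = { -1,-3/4,-5/8,-19/32,-37/64,-591/1024,-1181/2048 | -295/512,-147/256,-73/128,-9/16,-1/2,0 } gives -2361/4096
value(RBRBBRBBRRRBBR) = { -1,-3/4,-5/8,-19/32,-37/64,-591/1024,-1181/2048 | -2361/4096,-295/512,-147/256,-73/128,-9/16,-1/2,0 } gives -4723/8192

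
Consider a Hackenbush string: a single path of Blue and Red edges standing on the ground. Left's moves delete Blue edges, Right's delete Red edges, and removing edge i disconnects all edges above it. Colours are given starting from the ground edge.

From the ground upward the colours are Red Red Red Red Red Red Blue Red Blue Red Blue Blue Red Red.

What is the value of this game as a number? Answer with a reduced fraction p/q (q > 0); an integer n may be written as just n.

Recurse on prefixes of the 14-edge string Red Red Red Red Red Red Blue Red Blue Red Blue Blue Red Red:
val_1 [R]  L=[none]  R=[0]  so -1
val_2 [RR]  L=[none]  R=[-1,0]  so -2
val_3 [RRR]  L=[none]  R=[-2,-1,0]  so -3
val_4 [RRRR]  L=[none]  R=[-3,-2,-1,0]  so -4
val_5 [RRRRR]  L=[none]  R=[-4,-3,-2,-1,0]  so -5
val_6 [RRRRRR]  L=[none]  R=[-5,-4,-3,-2,-1,0]  so -6
val_7 [RRRRRRB]  L=[-6]  R=[-5,-4,-3,-2,-1,0]  so -11/2
val_8 [RRRRRRBR]  L=[-6]  R=[-11/2,-5,-4,-3,-2,-1,0]  so -23/4
val_9 [RRRRRRBRB]  L=[-6,-23/4]  R=[-11/2,-5,-4,-3,-2,-1,0]  so -45/8
val_10 [RRRRRRBRBR]  L=[-6,-23/4]  R=[-45/8,-11/2,-5,-4,-3,-2,-1,0]  so -91/16
val_11 [RRRRRRBRBRB]  L=[-6,-23/4,-91/16]  R=[-45/8,-11/2,-5,-4,-3,-2,-1,0]  so -181/32
val_12 [RRRRRRBRBRBB]  L=[-6,-23/4,-91/16,-181/32]  R=[-45/8,-11/2,-5,-4,-3,-2,-1,0]  so -361/64
val_13 [RRRRRRBRBRBBR]  L=[-6,-23/4,-91/16,-181/32]  R=[-361/64,-45/8,-11/2,-5,-4,-3,-2,-1,0]  so -723/128
val_14 [RRRRRRBRBRBBRR]  L=[-6,-23/4,-91/16,-181/32]  R=[-723/128,-361/64,-45/8,-11/2,-5,-4,-3,-2,-1,0]  so -1447/256

-1447/256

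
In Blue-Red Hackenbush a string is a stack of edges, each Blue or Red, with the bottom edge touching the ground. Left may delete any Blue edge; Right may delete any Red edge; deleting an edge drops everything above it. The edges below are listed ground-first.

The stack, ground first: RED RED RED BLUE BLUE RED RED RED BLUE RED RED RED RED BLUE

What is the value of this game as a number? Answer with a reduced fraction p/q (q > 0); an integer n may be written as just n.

v(R) = { (no moves) | 0 } gives -1
v(RR) = { (no moves) | -1,0 } gives -2
v(RRR) = { (no moves) | -2,-1,0 } gives -3
v(RRRB) = { -3 | -2,-1,0 } gives -5/2
v(RRRBB) = { -3,-5/2 | -2,-1,0 } gives -9/4
v(RRRBBR) = { -3,-5/2 | -9/4,-2,-1,0 } gives -19/8
v(RRRBBRR) = { -3,-5/2 | -19/8,-9/4,-2,-1,0 } gives -39/16
v(RRRBBRRR) = { -3,-5/2 | -39/16,-19/8,-9/4,-2,-1,0 } gives -79/32
v(RRRBBRRRB) = { -3,-5/2,-79/32 | -39/16,-19/8,-9/4,-2,-1,0 } gives -157/64
v(RRRBBRRRBR) = { -3,-5/2,-79/32 | -157/64,-39/16,-19/8,-9/4,-2,-1,0 } gives -315/128
v(RRRBBRRRBRR) = { -3,-5/2,-79/32 | -315/128,-157/64,-39/16,-19/8,-9/4,-2,-1,0 } gives -631/256
v(RRRBBRRRBRRR) = { -3,-5/2,-79/32 | -631/256,-315/128,-157/64,-39/16,-19/8,-9/4,-2,-1,0 } gives -1263/512
v(RRRBBRRRBRRRR) = { -3,-5/2,-79/32 | -1263/512,-631/256,-315/128,-157/64,-39/16,-19/8,-9/4,-2,-1,0 } gives -2527/1024
v(RRRBBRRRBRRRRB) = { -3,-5/2,-79/32,-2527/1024 | -1263/512,-631/256,-315/128,-157/64,-39/16,-19/8,-9/4,-2,-1,0 } gives -5053/2048

-5053/2048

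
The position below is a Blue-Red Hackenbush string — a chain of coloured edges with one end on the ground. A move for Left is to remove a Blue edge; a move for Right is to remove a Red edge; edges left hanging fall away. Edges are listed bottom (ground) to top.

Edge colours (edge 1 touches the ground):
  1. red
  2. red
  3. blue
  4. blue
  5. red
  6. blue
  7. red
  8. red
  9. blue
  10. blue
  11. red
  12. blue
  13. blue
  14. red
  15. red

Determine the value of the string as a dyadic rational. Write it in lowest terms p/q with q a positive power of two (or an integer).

Prefix values for red red blue blue red blue red red blue blue red blue blue red red via {L|R} + simplicity:
g_1 [r]  L=[none]  R=[0]  = -1
g_2 [rr]  L=[none]  R=[-1, 0]  = -2
g_3 [rrb]  L=[-2]  R=[-1, 0]  = -3/2
g_4 [rrbb]  L=[-2, -3/2]  R=[-1, 0]  = -5/4
g_5 [rrbbr]  L=[-2, -3/2]  R=[-5/4, -1, 0]  = -11/8
g_6 [rrbbrb]  L=[-2, -3/2, -11/8]  R=[-5/4, -1, 0]  = -21/16
g_7 [rrbbrbr]  L=[-2, -3/2, -11/8]  R=[-21/16, -5/4, -1, 0]  = -43/32
g_8 [rrbbrbrr]  L=[-2, -3/2, -11/8]  R=[-43/32, -21/16, -5/4, -1, 0]  = -87/64
g_9 [rrbbrbrrb]  L=[-2, -3/2, -11/8, -87/64]  R=[-43/32, -21/16, -5/4, -1, 0]  = -173/128
g_10 [rrbbrbrrbb]  L=[-2, -3/2, -11/8, -87/64, -173/128]  R=[-43/32, -21/16, -5/4, -1, 0]  = -345/256
g_11 [rrbbrbrrbbr]  L=[-2, -3/2, -11/8, -87/64, -173/128]  R=[-345/256, -43/32, -21/16, -5/4, -1, 0]  = -691/512
g_12 [rrbbrbrrbbrb]  L=[-2, -3/2, -11/8, -87/64, -173/128, -691/512]  R=[-345/256, -43/32, -21/16, -5/4, -1, 0]  = -1381/1024
g_13 [rrbbrbrrbbrbb]  L=[-2, -3/2, -11/8, -87/64, -173/128, -691/512, -1381/1024]  R=[-345/256, -43/32, -21/16, -5/4, -1, 0]  = -2761/2048
g_14 [rrbbrbrrbbrbbr]  L=[-2, -3/2, -11/8, -87/64, -173/128, -691/512, -1381/1024]  R=[-2761/2048, -345/256, -43/32, -21/16, -5/4, -1, 0]  = -5523/4096
g_15 [rrbbrbrrbbrbbrr]  L=[-2, -3/2, -11/8, -87/64, -173/128, -691/512, -1381/1024]  R=[-5523/4096, -2761/2048, -345/256, -43/32, -21/16, -5/4, -1, 0]  = -11047/8192

-11047/8192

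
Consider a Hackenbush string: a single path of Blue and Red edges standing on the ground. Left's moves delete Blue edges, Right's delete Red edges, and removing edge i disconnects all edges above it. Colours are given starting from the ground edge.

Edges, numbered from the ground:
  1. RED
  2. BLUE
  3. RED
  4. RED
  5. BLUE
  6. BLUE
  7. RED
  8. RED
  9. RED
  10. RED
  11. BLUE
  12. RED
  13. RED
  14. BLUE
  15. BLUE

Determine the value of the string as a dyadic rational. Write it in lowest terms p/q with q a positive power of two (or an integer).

Prefix values for RED BLUE RED RED BLUE BLUE RED RED RED RED BLUE RED RED BLUE BLUE via {L|R} + simplicity:
g(R) = { none | 0 } → -1
g(RB) = { -1 | 0 } → -1/2
g(RBR) = { -1 | -1/2, 0 } → -3/4
g(RBRR) = { -1 | -3/4, -1/2, 0 } → -7/8
g(RBRRB) = { -1, -7/8 | -3/4, -1/2, 0 } → -13/16
g(RBRRBB) = { -1, -7/8, -13/16 | -3/4, -1/2, 0 } → -25/32
g(RBRRBBR) = { -1, -7/8, -13/16 | -25/32, -3/4, -1/2, 0 } → -51/64
g(RBRRBBRR) = { -1, -7/8, -13/16 | -51/64, -25/32, -3/4, -1/2, 0 } → -103/128
g(RBRRBBRRR) = { -1, -7/8, -13/16 | -103/128, -51/64, -25/32, -3/4, -1/2, 0 } → -207/256
g(RBRRBBRRRR) = { -1, -7/8, -13/16 | -207/256, -103/128, -51/64, -25/32, -3/4, -1/2, 0 } → -415/512
g(RBRRBBRRRRB) = { -1, -7/8, -13/16, -415/512 | -207/256, -103/128, -51/64, -25/32, -3/4, -1/2, 0 } → -829/1024
g(RBRRBBRRRRBR) = { -1, -7/8, -13/16, -415/512 | -829/1024, -207/256, -103/128, -51/64, -25/32, -3/4, -1/2, 0 } → -1659/2048
g(RBRRBBRRRRBRR) = { -1, -7/8, -13/16, -415/512 | -1659/2048, -829/1024, -207/256, -103/128, -51/64, -25/32, -3/4, -1/2, 0 } → -3319/4096
g(RBRRBBRRRRBRRB) = { -1, -7/8, -13/16, -415/512, -3319/4096 | -1659/2048, -829/1024, -207/256, -103/128, -51/64, -25/32, -3/4, -1/2, 0 } → -6637/8192
g(RBRRBBRRRRBRRBB) = { -1, -7/8, -13/16, -415/512, -3319/4096, -6637/8192 | -1659/2048, -829/1024, -207/256, -103/128, -51/64, -25/32, -3/4, -1/2, 0 } → -13273/16384

-13273/16384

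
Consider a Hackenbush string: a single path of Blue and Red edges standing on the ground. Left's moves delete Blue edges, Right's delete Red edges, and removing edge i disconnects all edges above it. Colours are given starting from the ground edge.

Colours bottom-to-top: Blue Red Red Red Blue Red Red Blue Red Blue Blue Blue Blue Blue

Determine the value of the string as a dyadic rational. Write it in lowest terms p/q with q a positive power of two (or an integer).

G_1 [B]  L=[0]  R=[—]  -> 1
G_2 [BR]  L=[0]  R=[1]  -> 1/2
G_3 [BRR]  L=[0]  R=[1/2, 1]  -> 1/4
G_4 [BRRR]  L=[0]  R=[1/4, 1/2, 1]  -> 1/8
G_5 [BRRRB]  L=[0, 1/8]  R=[1/4, 1/2, 1]  -> 3/16
G_6 [BRRRBR]  L=[0, 1/8]  R=[3/16, 1/4, 1/2, 1]  -> 5/32
G_7 [BRRRBRR]  L=[0, 1/8]  R=[5/32, 3/16, 1/4, 1/2, 1]  -> 9/64
G_8 [BRRRBRRB]  L=[0, 1/8, 9/64]  R=[5/32, 3/16, 1/4, 1/2, 1]  -> 19/128
G_9 [BRRRBRRBR]  L=[0, 1/8, 9/64]  R=[19/128, 5/32, 3/16, 1/4, 1/2, 1]  -> 37/256
G_10 [BRRRBRRBRB]  L=[0, 1/8, 9/64, 37/256]  R=[19/128, 5/32, 3/16, 1/4, 1/2, 1]  -> 75/512
G_11 [BRRRBRRBRBB]  L=[0, 1/8, 9/64, 37/256, 75/512]  R=[19/128, 5/32, 3/16, 1/4, 1/2, 1]  -> 151/1024
G_12 [BRRRBRRBRBBB]  L=[0, 1/8, 9/64, 37/256, 75/512, 151/1024]  R=[19/128, 5/32, 3/16, 1/4, 1/2, 1]  -> 303/2048
G_13 [BRRRBRRBRBBBB]  L=[0, 1/8, 9/64, 37/256, 75/512, 151/1024, 303/2048]  R=[19/128, 5/32, 3/16, 1/4, 1/2, 1]  -> 607/4096
G_14 [BRRRBRRBRBBBBB]  L=[0, 1/8, 9/64, 37/256, 75/512, 151/1024, 303/2048, 607/4096]  R=[19/128, 5/32, 3/16, 1/4, 1/2, 1]  -> 1215/8192

1215/8192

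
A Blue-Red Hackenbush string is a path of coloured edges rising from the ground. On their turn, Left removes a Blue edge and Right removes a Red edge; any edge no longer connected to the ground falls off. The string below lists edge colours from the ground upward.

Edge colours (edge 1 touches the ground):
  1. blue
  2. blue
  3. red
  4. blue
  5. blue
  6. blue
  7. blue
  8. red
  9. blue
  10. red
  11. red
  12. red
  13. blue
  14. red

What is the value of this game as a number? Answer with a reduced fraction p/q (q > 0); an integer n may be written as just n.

8005/4096

value_1 [b]  L=[0]  R=[(no moves)]  = 1
value_2 [bb]  L=[0; 1]  R=[(no moves)]  = 2
value_3 [bbr]  L=[0; 1]  R=[2]  = 3/2
value_4 [bbrb]  L=[0; 1; 3/2]  R=[2]  = 7/4
value_5 [bbrbb]  L=[0; 1; 3/2; 7/4]  R=[2]  = 15/8
value_6 [bbrbbb]  L=[0; 1; 3/2; 7/4; 15/8]  R=[2]  = 31/16
value_7 [bbrbbbb]  L=[0; 1; 3/2; 7/4; 15/8; 31/16]  R=[2]  = 63/32
value_8 [bbrbbbbr]  L=[0; 1; 3/2; 7/4; 15/8; 31/16]  R=[63/32; 2]  = 125/64
value_9 [bbrbbbbrb]  L=[0; 1; 3/2; 7/4; 15/8; 31/16; 125/64]  R=[63/32; 2]  = 251/128
value_10 [bbrbbbbrbr]  L=[0; 1; 3/2; 7/4; 15/8; 31/16; 125/64]  R=[251/128; 63/32; 2]  = 501/256
value_11 [bbrbbbbrbrr]  L=[0; 1; 3/2; 7/4; 15/8; 31/16; 125/64]  R=[501/256; 251/128; 63/32; 2]  = 1001/512
value_12 [bbrbbbbrbrrr]  L=[0; 1; 3/2; 7/4; 15/8; 31/16; 125/64]  R=[1001/512; 501/256; 251/128; 63/32; 2]  = 2001/1024
value_13 [bbrbbbbrbrrrb]  L=[0; 1; 3/2; 7/4; 15/8; 31/16; 125/64; 2001/1024]  R=[1001/512; 501/256; 251/128; 63/32; 2]  = 4003/2048
value_14 [bbrbbbbrbrrrbr]  L=[0; 1; 3/2; 7/4; 15/8; 31/16; 125/64; 2001/1024]  R=[4003/2048; 1001/512; 501/256; 251/128; 63/32; 2]  = 8005/4096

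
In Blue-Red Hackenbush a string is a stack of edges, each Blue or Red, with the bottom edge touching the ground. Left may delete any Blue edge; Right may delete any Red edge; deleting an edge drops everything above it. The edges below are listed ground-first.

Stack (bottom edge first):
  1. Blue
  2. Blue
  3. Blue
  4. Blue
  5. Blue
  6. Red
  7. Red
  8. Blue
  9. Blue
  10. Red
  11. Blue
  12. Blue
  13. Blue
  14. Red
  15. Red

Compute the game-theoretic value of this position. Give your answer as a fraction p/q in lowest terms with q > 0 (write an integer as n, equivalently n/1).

Build v(s[:k]) for k = 1..15, string s = Blue Blue Blue Blue Blue Red Red Blue Blue Red Blue Blue Blue Red Red.
B: Left { 0 }, Right { (no moves) } so simplest 1
BB: Left { 0, 1 }, Right { (no moves) } so simplest 2
BBB: Left { 0, 1, 2 }, Right { (no moves) } so simplest 3
BBBB: Left { 0, 1, 2, 3 }, Right { (no moves) } so simplest 4
BBBBB: Left { 0, 1, 2, 3, 4 }, Right { (no moves) } so simplest 5
BBBBBR: Left { 0, 1, 2, 3, 4 }, Right { 5 } so simplest 9/2
BBBBBRR: Left { 0, 1, 2, 3, 4 }, Right { 9/2, 5 } so simplest 17/4
BBBBBRRB: Left { 0, 1, 2, 3, 4, 17/4 }, Right { 9/2, 5 } so simplest 35/8
BBBBBRRBB: Left { 0, 1, 2, 3, 4, 17/4, 35/8 }, Right { 9/2, 5 } so simplest 71/16
BBBBBRRBBR: Left { 0, 1, 2, 3, 4, 17/4, 35/8 }, Right { 71/16, 9/2, 5 } so simplest 141/32
BBBBBRRBBRB: Left { 0, 1, 2, 3, 4, 17/4, 35/8, 141/32 }, Right { 71/16, 9/2, 5 } so simplest 283/64
BBBBBRRBBRBB: Left { 0, 1, 2, 3, 4, 17/4, 35/8, 141/32, 283/64 }, Right { 71/16, 9/2, 5 } so simplest 567/128
BBBBBRRBBRBBB: Left { 0, 1, 2, 3, 4, 17/4, 35/8, 141/32, 283/64, 567/128 }, Right { 71/16, 9/2, 5 } so simplest 1135/256
BBBBBRRBBRBBBR: Left { 0, 1, 2, 3, 4, 17/4, 35/8, 141/32, 283/64, 567/128 }, Right { 1135/256, 71/16, 9/2, 5 } so simplest 2269/512
BBBBBRRBBRBBBRR: Left { 0, 1, 2, 3, 4, 17/4, 35/8, 141/32, 283/64, 567/128 }, Right { 2269/512, 1135/256, 71/16, 9/2, 5 } so simplest 4537/1024

4537/1024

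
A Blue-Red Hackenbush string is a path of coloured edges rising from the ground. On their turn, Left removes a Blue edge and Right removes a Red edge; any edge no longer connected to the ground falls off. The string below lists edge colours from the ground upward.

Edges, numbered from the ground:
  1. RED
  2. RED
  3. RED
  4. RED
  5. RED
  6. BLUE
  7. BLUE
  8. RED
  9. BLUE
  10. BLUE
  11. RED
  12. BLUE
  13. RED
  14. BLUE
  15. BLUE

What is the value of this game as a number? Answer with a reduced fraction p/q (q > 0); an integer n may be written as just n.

-4393/1024

R: Left {  }, Right { 0 } -> simplest -1
RR: Left {  }, Right { -1, 0 } -> simplest -2
RRR: Left {  }, Right { -2, -1, 0 } -> simplest -3
RRRR: Left {  }, Right { -3, -2, -1, 0 } -> simplest -4
RRRRR: Left {  }, Right { -4, -3, -2, -1, 0 } -> simplest -5
RRRRRB: Left { -5 }, Right { -4, -3, -2, -1, 0 } -> simplest -9/2
RRRRRBB: Left { -5, -9/2 }, Right { -4, -3, -2, -1, 0 } -> simplest -17/4
RRRRRBBR: Left { -5, -9/2 }, Right { -17/4, -4, -3, -2, -1, 0 } -> simplest -35/8
RRRRRBBRB: Left { -5, -9/2, -35/8 }, Right { -17/4, -4, -3, -2, -1, 0 } -> simplest -69/16
RRRRRBBRBB: Left { -5, -9/2, -35/8, -69/16 }, Right { -17/4, -4, -3, -2, -1, 0 } -> simplest -137/32
RRRRRBBRBBR: Left { -5, -9/2, -35/8, -69/16 }, Right { -137/32, -17/4, -4, -3, -2, -1, 0 } -> simplest -275/64
RRRRRBBRBBRB: Left { -5, -9/2, -35/8, -69/16, -275/64 }, Right { -137/32, -17/4, -4, -3, -2, -1, 0 } -> simplest -549/128
RRRRRBBRBBRBR: Left { -5, -9/2, -35/8, -69/16, -275/64 }, Right { -549/128, -137/32, -17/4, -4, -3, -2, -1, 0 } -> simplest -1099/256
RRRRRBBRBBRBRB: Left { -5, -9/2, -35/8, -69/16, -275/64, -1099/256 }, Right { -549/128, -137/32, -17/4, -4, -3, -2, -1, 0 } -> simplest -2197/512
RRRRRBBRBBRBRBB: Left { -5, -9/2, -35/8, -69/16, -275/64, -1099/256, -2197/512 }, Right { -549/128, -137/32, -17/4, -4, -3, -2, -1, 0 } -> simplest -4393/1024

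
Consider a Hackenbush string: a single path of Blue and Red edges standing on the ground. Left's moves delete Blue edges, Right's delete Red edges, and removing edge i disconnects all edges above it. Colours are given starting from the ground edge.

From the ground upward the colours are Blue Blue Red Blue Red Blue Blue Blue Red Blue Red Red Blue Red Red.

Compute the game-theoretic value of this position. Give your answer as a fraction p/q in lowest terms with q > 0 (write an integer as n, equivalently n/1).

14153/8192

step 1: add Blue to get B; options L={ 0 } R={ (no moves) } -> 1
step 2: add Blue to get BB; options L={ 0, 1 } R={ (no moves) } -> 2
step 3: add Red to get BBR; options L={ 0, 1 } R={ 2 } -> 3/2
step 4: add Blue to get BBRB; options L={ 0, 1, 3/2 } R={ 2 } -> 7/4
step 5: add Red to get BBRBR; options L={ 0, 1, 3/2 } R={ 7/4, 2 } -> 13/8
step 6: add Blue to get BBRBRB; options L={ 0, 1, 3/2, 13/8 } R={ 7/4, 2 } -> 27/16
step 7: add Blue to get BBRBRBB; options L={ 0, 1, 3/2, 13/8, 27/16 } R={ 7/4, 2 } -> 55/32
step 8: add Blue to get BBRBRBBB; options L={ 0, 1, 3/2, 13/8, 27/16, 55/32 } R={ 7/4, 2 } -> 111/64
step 9: add Red to get BBRBRBBBR; options L={ 0, 1, 3/2, 13/8, 27/16, 55/32 } R={ 111/64, 7/4, 2 } -> 221/128
step 10: add Blue to get BBRBRBBBRB; options L={ 0, 1, 3/2, 13/8, 27/16, 55/32, 221/128 } R={ 111/64, 7/4, 2 } -> 443/256
step 11: add Red to get BBRBRBBBRBR; options L={ 0, 1, 3/2, 13/8, 27/16, 55/32, 221/128 } R={ 443/256, 111/64, 7/4, 2 } -> 885/512
step 12: add Red to get BBRBRBBBRBRR; options L={ 0, 1, 3/2, 13/8, 27/16, 55/32, 221/128 } R={ 885/512, 443/256, 111/64, 7/4, 2 } -> 1769/1024
step 13: add Blue to get BBRBRBBBRBRRB; options L={ 0, 1, 3/2, 13/8, 27/16, 55/32, 221/128, 1769/1024 } R={ 885/512, 443/256, 111/64, 7/4, 2 } -> 3539/2048
step 14: add Red to get BBRBRBBBRBRRBR; options L={ 0, 1, 3/2, 13/8, 27/16, 55/32, 221/128, 1769/1024 } R={ 3539/2048, 885/512, 443/256, 111/64, 7/4, 2 } -> 7077/4096
step 15: add Red to get BBRBRBBBRBRRBRR; options L={ 0, 1, 3/2, 13/8, 27/16, 55/32, 221/128, 1769/1024 } R={ 7077/4096, 3539/2048, 885/512, 443/256, 111/64, 7/4, 2 } -> 14153/8192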